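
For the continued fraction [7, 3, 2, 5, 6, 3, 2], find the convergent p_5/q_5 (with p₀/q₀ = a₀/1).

5416/743

Using pₖ = aₖpₖ₋₁ + pₖ₋₂, qₖ = aₖqₖ₋₁ + qₖ₋₂ (with p₋₁=1, p₋₂=0, q₋₁=0, q₋₂=1):
  k=0: a=7, p=7, q=1
  k=1: a=3, p=22, q=3
  k=2: a=2, p=51, q=7
  k=3: a=5, p=277, q=38
  k=4: a=6, p=1713, q=235
  k=5: a=3, p=5416, q=743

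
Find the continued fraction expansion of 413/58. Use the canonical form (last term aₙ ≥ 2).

[7; 8, 3, 2]

413 = 7·58 + 7
58 = 8·7 + 2
7 = 3·2 + 1
2 = 2·1 + 0  (stop)
So 413/58 = [7; 8, 3, 2].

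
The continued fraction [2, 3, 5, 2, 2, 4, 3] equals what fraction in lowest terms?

2830/1223

Using pₖ = aₖpₖ₋₁ + pₖ₋₂ and qₖ = aₖqₖ₋₁ + qₖ₋₂:
  k=0: a=2, p=2, q=1
  k=1: a=3, p=7, q=3
  k=2: a=5, p=37, q=16
  k=3: a=2, p=81, q=35
  k=4: a=2, p=199, q=86
  k=5: a=4, p=877, q=379
  k=6: a=3, p=2830, q=1223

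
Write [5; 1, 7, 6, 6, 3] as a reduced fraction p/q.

Fold from the inside: start with 3/1.
  6 + 1/3 = 19/3
  6 + 3/19 = 117/19
  7 + 19/117 = 838/117
  1 + 117/838 = 955/838
  5 + 838/955 = 5613/955

5613/955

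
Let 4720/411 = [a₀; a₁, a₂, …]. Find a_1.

4720 = 11·411 + 199   →  a_0 = 11
411 = 2·199 + 13   →  a_1 = 2

2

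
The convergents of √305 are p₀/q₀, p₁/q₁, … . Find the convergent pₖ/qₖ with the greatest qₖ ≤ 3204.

√305 = [17; 2, 6, 2, 34, …] (period length 4).
Convergents:
  p_0/q_0 = 17/1
  p_1/q_1 = 35/2
  p_2/q_2 = 227/13
  p_3/q_3 = 489/28
  p_4/q_4 = 16853/965
  p_5/q_5 = 34195/1958
  p_6/q_6 = 222023/12713
q_5 = 1958 ≤ 3204 < 12713 = q_6, so the answer is 34195/1958.

34195/1958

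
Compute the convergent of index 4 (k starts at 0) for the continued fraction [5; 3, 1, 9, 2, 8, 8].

Using pₖ = aₖpₖ₋₁ + pₖ₋₂, qₖ = aₖqₖ₋₁ + qₖ₋₂ (with p₋₁=1, p₋₂=0, q₋₁=0, q₋₂=1):
  k=0: a=5, p=5, q=1
  k=1: a=3, p=16, q=3
  k=2: a=1, p=21, q=4
  k=3: a=9, p=205, q=39
  k=4: a=2, p=431, q=82

431/82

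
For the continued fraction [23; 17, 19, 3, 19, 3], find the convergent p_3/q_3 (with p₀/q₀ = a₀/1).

Using pₖ = aₖpₖ₋₁ + pₖ₋₂, qₖ = aₖqₖ₋₁ + qₖ₋₂ (with p₋₁=1, p₋₂=0, q₋₁=0, q₋₂=1):
  k=0: a=23, p=23, q=1
  k=1: a=17, p=392, q=17
  k=2: a=19, p=7471, q=324
  k=3: a=3, p=22805, q=989

22805/989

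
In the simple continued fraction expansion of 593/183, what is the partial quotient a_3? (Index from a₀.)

593 = 3·183 + 44   →  a_0 = 3
183 = 4·44 + 7   →  a_1 = 4
44 = 6·7 + 2   →  a_2 = 6
7 = 3·2 + 1   →  a_3 = 3

3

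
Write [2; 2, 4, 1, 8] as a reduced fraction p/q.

238/97

Fold from the inside: start with 8/1.
  1 + 1/8 = 9/8
  4 + 8/9 = 44/9
  2 + 9/44 = 97/44
  2 + 44/97 = 238/97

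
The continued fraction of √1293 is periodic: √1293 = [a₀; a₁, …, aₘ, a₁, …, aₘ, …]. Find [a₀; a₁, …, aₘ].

a₀ = ⌊√1293⌋ = 35.
With m₀=0, d₀=1 and mₖ₊₁ = dₖaₖ − mₖ, dₖ₊₁ = (n − mₖ₊₁²)/dₖ, aₖ₊₁ = ⌊(a₀+mₖ₊₁)/dₖ₊₁⌋:
  k=1: m=35, d=68, a=1
  k=2: m=33, d=3, a=22
  k=3: m=33, d=68, a=1
  k=4: m=35, d=1, a=70
d=1 and a=2a₀=70 at k=4, so the next step gives (m, d) = (35, 68) again — its k=1 value — and the period has length 4.

[35; 1, 22, 1, 70]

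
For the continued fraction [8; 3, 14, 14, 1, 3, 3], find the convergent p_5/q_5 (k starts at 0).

Using pₖ = aₖpₖ₋₁ + pₖ₋₂, qₖ = aₖqₖ₋₁ + qₖ₋₂ (with p₋₁=1, p₋₂=0, q₋₁=0, q₋₂=1):
  k=0: a=8, p=8, q=1
  k=1: a=3, p=25, q=3
  k=2: a=14, p=358, q=43
  k=3: a=14, p=5037, q=605
  k=4: a=1, p=5395, q=648
  k=5: a=3, p=21222, q=2549

21222/2549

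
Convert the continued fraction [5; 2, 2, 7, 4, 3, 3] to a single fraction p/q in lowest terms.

Using pₖ = aₖpₖ₋₁ + pₖ₋₂ and qₖ = aₖqₖ₋₁ + qₖ₋₂:
  k=0: a=5, p=5, q=1
  k=1: a=2, p=11, q=2
  k=2: a=2, p=27, q=5
  k=3: a=7, p=200, q=37
  k=4: a=4, p=827, q=153
  k=5: a=3, p=2681, q=496
  k=6: a=3, p=8870, q=1641

8870/1641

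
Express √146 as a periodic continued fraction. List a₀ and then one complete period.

[12; 12, 24]

a₀ = ⌊√146⌋ = 12.
With m₀=0, d₀=1 and mₖ₊₁ = dₖaₖ − mₖ, dₖ₊₁ = (n − mₖ₊₁²)/dₖ, aₖ₊₁ = ⌊(a₀+mₖ₊₁)/dₖ₊₁⌋:
  k=1: m=12, d=2, a=12
  k=2: m=12, d=1, a=24
d=1 and a=2a₀=24 at k=2, so the next step gives (m, d) = (12, 2) again — its k=1 value — and the period has length 2.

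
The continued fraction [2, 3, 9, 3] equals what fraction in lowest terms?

202/87

Using pₖ = aₖpₖ₋₁ + pₖ₋₂ and qₖ = aₖqₖ₋₁ + qₖ₋₂:
  k=0: a=2, p=2, q=1
  k=1: a=3, p=7, q=3
  k=2: a=9, p=65, q=28
  k=3: a=3, p=202, q=87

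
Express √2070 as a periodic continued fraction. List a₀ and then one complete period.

[45; 2, 90]

a₀ = ⌊√2070⌋ = 45.
With m₀=0, d₀=1 and mₖ₊₁ = dₖaₖ − mₖ, dₖ₊₁ = (n − mₖ₊₁²)/dₖ, aₖ₊₁ = ⌊(a₀+mₖ₊₁)/dₖ₊₁⌋:
  k=1: m=45, d=45, a=2
  k=2: m=45, d=1, a=90
d=1 and a=2a₀=90 at k=2, so the next step gives (m, d) = (45, 45) again — its k=1 value — and the period has length 2.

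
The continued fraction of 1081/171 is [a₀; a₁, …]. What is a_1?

1081 = 6·171 + 55   →  a_0 = 6
171 = 3·55 + 6   →  a_1 = 3

3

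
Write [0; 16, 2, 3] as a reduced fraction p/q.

Fold from the inside: start with 3/1.
  2 + 1/3 = 7/3
  16 + 3/7 = 115/7
  0 + 7/115 = 7/115

7/115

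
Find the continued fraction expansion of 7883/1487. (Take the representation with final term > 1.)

7883 = 5*1487 + 448
1487 = 3*448 + 143
448 = 3*143 + 19
143 = 7*19 + 10
19 = 1*10 + 9
10 = 1*9 + 1
9 = 9*1 + 0  (stop)
So 7883/1487 = [5; 3, 3, 7, 1, 1, 9].

[5; 3, 3, 7, 1, 1, 9]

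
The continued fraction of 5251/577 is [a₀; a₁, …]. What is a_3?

18

5251 = 9·577 + 58   →  a_0 = 9
577 = 9·58 + 55   →  a_1 = 9
58 = 1·55 + 3   →  a_2 = 1
55 = 18·3 + 1   →  a_3 = 18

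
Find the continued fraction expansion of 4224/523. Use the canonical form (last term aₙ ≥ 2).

4224 = 8×523 + 40
523 = 13×40 + 3
40 = 13×3 + 1
3 = 3×1 + 0  (stop)
So 4224/523 = [8; 13, 13, 3].

[8; 13, 13, 3]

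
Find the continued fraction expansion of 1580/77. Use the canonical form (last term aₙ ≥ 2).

[20; 1, 1, 12, 3]

1580 = 20·77 + 40
77 = 1·40 + 37
40 = 1·37 + 3
37 = 12·3 + 1
3 = 3·1 + 0  (stop)
So 1580/77 = [20; 1, 1, 12, 3].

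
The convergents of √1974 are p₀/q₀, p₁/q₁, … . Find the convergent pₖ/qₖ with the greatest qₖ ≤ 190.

5376/121

√1974 = [44; 2, 3, 17, 2, 17, 3, 2, 88, …] (period length 8).
Convergents:
  p_0/q_0 = 44/1
  p_1/q_1 = 89/2
  p_2/q_2 = 311/7
  p_3/q_3 = 5376/121
  p_4/q_4 = 11063/249
q_3 = 121 ≤ 190 < 249 = q_4, so the answer is 5376/121.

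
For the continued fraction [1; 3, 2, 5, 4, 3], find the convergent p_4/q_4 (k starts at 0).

Using pₖ = aₖpₖ₋₁ + pₖ₋₂, qₖ = aₖqₖ₋₁ + qₖ₋₂ (with p₋₁=1, p₋₂=0, q₋₁=0, q₋₂=1):
  k=0: a=1, p=1, q=1
  k=1: a=3, p=4, q=3
  k=2: a=2, p=9, q=7
  k=3: a=5, p=49, q=38
  k=4: a=4, p=205, q=159

205/159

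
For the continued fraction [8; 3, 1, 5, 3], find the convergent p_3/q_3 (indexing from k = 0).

Using pₖ = aₖpₖ₋₁ + pₖ₋₂, qₖ = aₖqₖ₋₁ + qₖ₋₂ (with p₋₁=1, p₋₂=0, q₋₁=0, q₋₂=1):
  k=0: a=8, p=8, q=1
  k=1: a=3, p=25, q=3
  k=2: a=1, p=33, q=4
  k=3: a=5, p=190, q=23

190/23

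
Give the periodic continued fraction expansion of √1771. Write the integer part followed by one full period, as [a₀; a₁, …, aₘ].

a₀ = ⌊√1771⌋ = 42.
With m₀=0, d₀=1 and mₖ₊₁ = dₖaₖ − mₖ, dₖ₊₁ = (n − mₖ₊₁²)/dₖ, aₖ₊₁ = ⌊(a₀+mₖ₊₁)/dₖ₊₁⌋:
  k=1: m=42, d=7, a=12
  k=2: m=42, d=1, a=84
d=1 and a=2a₀=84 at k=2, so the next step gives (m, d) = (42, 7) again — its k=1 value — and the period has length 2.

[42; 12, 84]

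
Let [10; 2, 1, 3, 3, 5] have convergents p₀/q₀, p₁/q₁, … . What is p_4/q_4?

373/36

Using pₖ = aₖpₖ₋₁ + pₖ₋₂, qₖ = aₖqₖ₋₁ + qₖ₋₂ (with p₋₁=1, p₋₂=0, q₋₁=0, q₋₂=1):
  k=0: a=10, p=10, q=1
  k=1: a=2, p=21, q=2
  k=2: a=1, p=31, q=3
  k=3: a=3, p=114, q=11
  k=4: a=3, p=373, q=36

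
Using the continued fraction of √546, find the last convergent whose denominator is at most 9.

187/8

√546 = [23; 2, 1, 2, 1, 2, 46, …] (period length 6).
Convergents:
  p_0/q_0 = 23/1
  p_1/q_1 = 47/2
  p_2/q_2 = 70/3
  p_3/q_3 = 187/8
  p_4/q_4 = 257/11
q_3 = 8 ≤ 9 < 11 = q_4, so the answer is 187/8.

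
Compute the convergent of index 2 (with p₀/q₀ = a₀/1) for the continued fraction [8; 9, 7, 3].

Using pₖ = aₖpₖ₋₁ + pₖ₋₂, qₖ = aₖqₖ₋₁ + qₖ₋₂ (with p₋₁=1, p₋₂=0, q₋₁=0, q₋₂=1):
  k=0: a=8, p=8, q=1
  k=1: a=9, p=73, q=9
  k=2: a=7, p=519, q=64

519/64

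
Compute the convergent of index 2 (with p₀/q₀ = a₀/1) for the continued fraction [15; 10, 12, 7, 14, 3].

1827/121

Using pₖ = aₖpₖ₋₁ + pₖ₋₂, qₖ = aₖqₖ₋₁ + qₖ₋₂ (with p₋₁=1, p₋₂=0, q₋₁=0, q₋₂=1):
  k=0: a=15, p=15, q=1
  k=1: a=10, p=151, q=10
  k=2: a=12, p=1827, q=121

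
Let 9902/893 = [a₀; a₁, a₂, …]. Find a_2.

9902 = 11·893 + 79   →  a_0 = 11
893 = 11·79 + 24   →  a_1 = 11
79 = 3·24 + 7   →  a_2 = 3

3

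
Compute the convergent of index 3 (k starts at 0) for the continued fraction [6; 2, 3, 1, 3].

Using pₖ = aₖpₖ₋₁ + pₖ₋₂, qₖ = aₖqₖ₋₁ + qₖ₋₂ (with p₋₁=1, p₋₂=0, q₋₁=0, q₋₂=1):
  k=0: a=6, p=6, q=1
  k=1: a=2, p=13, q=2
  k=2: a=3, p=45, q=7
  k=3: a=1, p=58, q=9

58/9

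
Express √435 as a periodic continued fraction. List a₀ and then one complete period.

[20; 1, 5, 1, 40]

a₀ = ⌊√435⌋ = 20.
With m₀=0, d₀=1 and mₖ₊₁ = dₖaₖ − mₖ, dₖ₊₁ = (n − mₖ₊₁²)/dₖ, aₖ₊₁ = ⌊(a₀+mₖ₊₁)/dₖ₊₁⌋:
  k=1: m=20, d=35, a=1
  k=2: m=15, d=6, a=5
  k=3: m=15, d=35, a=1
  k=4: m=20, d=1, a=40
d=1 and a=2a₀=40 at k=4, so the next step gives (m, d) = (20, 35) again — its k=1 value — and the period has length 4.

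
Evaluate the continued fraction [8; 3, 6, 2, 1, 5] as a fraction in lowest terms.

2836/341

Fold from the inside: start with 5/1.
  1 + 1/5 = 6/5
  2 + 5/6 = 17/6
  6 + 6/17 = 108/17
  3 + 17/108 = 341/108
  8 + 108/341 = 2836/341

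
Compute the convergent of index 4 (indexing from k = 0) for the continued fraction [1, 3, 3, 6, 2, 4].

177/136

Using pₖ = aₖpₖ₋₁ + pₖ₋₂, qₖ = aₖqₖ₋₁ + qₖ₋₂ (with p₋₁=1, p₋₂=0, q₋₁=0, q₋₂=1):
  k=0: a=1, p=1, q=1
  k=1: a=3, p=4, q=3
  k=2: a=3, p=13, q=10
  k=3: a=6, p=82, q=63
  k=4: a=2, p=177, q=136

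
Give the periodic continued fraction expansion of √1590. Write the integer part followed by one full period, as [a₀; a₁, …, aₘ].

a₀ = ⌊√1590⌋ = 39.
With m₀=0, d₀=1 and mₖ₊₁ = dₖaₖ − mₖ, dₖ₊₁ = (n − mₖ₊₁²)/dₖ, aₖ₊₁ = ⌊(a₀+mₖ₊₁)/dₖ₊₁⌋:
  k=1: m=39, d=69, a=1
  k=2: m=30, d=10, a=6
  k=3: m=30, d=69, a=1
  k=4: m=39, d=1, a=78
d=1 and a=2a₀=78 at k=4, so the next step gives (m, d) = (39, 69) again — its k=1 value — and the period has length 4.

[39; 1, 6, 1, 78]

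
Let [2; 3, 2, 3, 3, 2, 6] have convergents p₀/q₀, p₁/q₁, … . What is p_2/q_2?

16/7

Using pₖ = aₖpₖ₋₁ + pₖ₋₂, qₖ = aₖqₖ₋₁ + qₖ₋₂ (with p₋₁=1, p₋₂=0, q₋₁=0, q₋₂=1):
  k=0: a=2, p=2, q=1
  k=1: a=3, p=7, q=3
  k=2: a=2, p=16, q=7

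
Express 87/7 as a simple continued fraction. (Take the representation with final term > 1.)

87 = 12*7 + 3
7 = 2*3 + 1
3 = 3*1 + 0  (stop)
So 87/7 = [12; 2, 3].

[12; 2, 3]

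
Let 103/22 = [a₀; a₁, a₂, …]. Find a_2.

103 = 4·22 + 15   →  a_0 = 4
22 = 1·15 + 7   →  a_1 = 1
15 = 2·7 + 1   →  a_2 = 2

2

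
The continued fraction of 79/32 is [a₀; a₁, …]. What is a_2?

7

79 = 2·32 + 15   →  a_0 = 2
32 = 2·15 + 2   →  a_1 = 2
15 = 7·2 + 1   →  a_2 = 7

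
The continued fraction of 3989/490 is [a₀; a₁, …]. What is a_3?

3989 = 8·490 + 69   →  a_0 = 8
490 = 7·69 + 7   →  a_1 = 7
69 = 9·7 + 6   →  a_2 = 9
7 = 1·6 + 1   →  a_3 = 1

1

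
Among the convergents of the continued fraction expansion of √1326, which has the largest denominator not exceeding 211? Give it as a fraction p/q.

2549/70

√1326 = [36; 2, 2, 2, 2, 2, 72, …] (period length 6).
Convergents:
  p_0/q_0 = 36/1
  p_1/q_1 = 73/2
  p_2/q_2 = 182/5
  p_3/q_3 = 437/12
  p_4/q_4 = 1056/29
  p_5/q_5 = 2549/70
  p_6/q_6 = 184584/5069
q_5 = 70 ≤ 211 < 5069 = q_6, so the answer is 2549/70.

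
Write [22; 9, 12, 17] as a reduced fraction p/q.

Fold from the inside: start with 17/1.
  12 + 1/17 = 205/17
  9 + 17/205 = 1862/205
  22 + 205/1862 = 41169/1862

41169/1862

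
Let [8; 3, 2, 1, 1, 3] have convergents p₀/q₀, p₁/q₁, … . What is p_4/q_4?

141/17

Using pₖ = aₖpₖ₋₁ + pₖ₋₂, qₖ = aₖqₖ₋₁ + qₖ₋₂ (with p₋₁=1, p₋₂=0, q₋₁=0, q₋₂=1):
  k=0: a=8, p=8, q=1
  k=1: a=3, p=25, q=3
  k=2: a=2, p=58, q=7
  k=3: a=1, p=83, q=10
  k=4: a=1, p=141, q=17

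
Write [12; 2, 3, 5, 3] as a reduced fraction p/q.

1467/118

Using pₖ = aₖpₖ₋₁ + pₖ₋₂ and qₖ = aₖqₖ₋₁ + qₖ₋₂:
  k=0: a=12, p=12, q=1
  k=1: a=2, p=25, q=2
  k=2: a=3, p=87, q=7
  k=3: a=5, p=460, q=37
  k=4: a=3, p=1467, q=118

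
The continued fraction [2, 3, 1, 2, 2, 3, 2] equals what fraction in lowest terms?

Fold from the inside: start with 2/1.
  3 + 1/2 = 7/2
  2 + 2/7 = 16/7
  2 + 7/16 = 39/16
  1 + 16/39 = 55/39
  3 + 39/55 = 204/55
  2 + 55/204 = 463/204

463/204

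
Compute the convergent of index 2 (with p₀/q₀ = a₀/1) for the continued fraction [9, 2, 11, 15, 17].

Using pₖ = aₖpₖ₋₁ + pₖ₋₂, qₖ = aₖqₖ₋₁ + qₖ₋₂ (with p₋₁=1, p₋₂=0, q₋₁=0, q₋₂=1):
  k=0: a=9, p=9, q=1
  k=1: a=2, p=19, q=2
  k=2: a=11, p=218, q=23

218/23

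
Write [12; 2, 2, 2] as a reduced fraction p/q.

Fold from the inside: start with 2/1.
  2 + 1/2 = 5/2
  2 + 2/5 = 12/5
  12 + 5/12 = 149/12

149/12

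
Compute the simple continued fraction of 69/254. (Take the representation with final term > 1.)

[0; 3, 1, 2, 7, 3]

69 = 0×254 + 69
254 = 3×69 + 47
69 = 1×47 + 22
47 = 2×22 + 3
22 = 7×3 + 1
3 = 3×1 + 0  (stop)
So 69/254 = [0; 3, 1, 2, 7, 3].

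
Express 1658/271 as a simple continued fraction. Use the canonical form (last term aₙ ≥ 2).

1658 = 6*271 + 32
271 = 8*32 + 15
32 = 2*15 + 2
15 = 7*2 + 1
2 = 2*1 + 0  (stop)
So 1658/271 = [6; 8, 2, 7, 2].

[6; 8, 2, 7, 2]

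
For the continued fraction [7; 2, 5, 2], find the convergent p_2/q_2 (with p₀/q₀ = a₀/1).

Using pₖ = aₖpₖ₋₁ + pₖ₋₂, qₖ = aₖqₖ₋₁ + qₖ₋₂ (with p₋₁=1, p₋₂=0, q₋₁=0, q₋₂=1):
  k=0: a=7, p=7, q=1
  k=1: a=2, p=15, q=2
  k=2: a=5, p=82, q=11

82/11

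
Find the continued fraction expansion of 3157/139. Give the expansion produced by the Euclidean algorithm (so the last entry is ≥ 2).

[22; 1, 2, 2, 9, 2]

3157 = 22×139 + 99
139 = 1×99 + 40
99 = 2×40 + 19
40 = 2×19 + 2
19 = 9×2 + 1
2 = 2×1 + 0  (stop)
So 3157/139 = [22; 1, 2, 2, 9, 2].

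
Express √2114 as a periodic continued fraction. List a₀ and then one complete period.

a₀ = ⌊√2114⌋ = 45.
With m₀=0, d₀=1 and mₖ₊₁ = dₖaₖ − mₖ, dₖ₊₁ = (n − mₖ₊₁²)/dₖ, aₖ₊₁ = ⌊(a₀+mₖ₊₁)/dₖ₊₁⌋:
  k=1: m=45, d=89, a=1
  k=2: m=44, d=2, a=44
  k=3: m=44, d=89, a=1
  k=4: m=45, d=1, a=90
d=1 and a=2a₀=90 at k=4, so the next step gives (m, d) = (45, 89) again — its k=1 value — and the period has length 4.

[45; 1, 44, 1, 90]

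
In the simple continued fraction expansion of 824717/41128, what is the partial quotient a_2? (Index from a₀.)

824717 = 20·41128 + 2157   →  a_0 = 20
41128 = 19·2157 + 145   →  a_1 = 19
2157 = 14·145 + 127   →  a_2 = 14

14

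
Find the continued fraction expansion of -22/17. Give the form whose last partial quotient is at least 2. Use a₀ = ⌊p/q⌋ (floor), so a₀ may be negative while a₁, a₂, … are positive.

-22 = -2×17 + 12
17 = 1×12 + 5
12 = 2×5 + 2
5 = 2×2 + 1
2 = 2×1 + 0  (stop)
So -22/17 = [-2; 1, 2, 2, 2].

[-2; 1, 2, 2, 2]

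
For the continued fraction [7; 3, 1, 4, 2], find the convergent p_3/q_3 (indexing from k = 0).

Using pₖ = aₖpₖ₋₁ + pₖ₋₂, qₖ = aₖqₖ₋₁ + qₖ₋₂ (with p₋₁=1, p₋₂=0, q₋₁=0, q₋₂=1):
  k=0: a=7, p=7, q=1
  k=1: a=3, p=22, q=3
  k=2: a=1, p=29, q=4
  k=3: a=4, p=138, q=19

138/19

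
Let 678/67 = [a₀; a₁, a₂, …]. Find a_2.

678 = 10·67 + 8   →  a_0 = 10
67 = 8·8 + 3   →  a_1 = 8
8 = 2·3 + 2   →  a_2 = 2

2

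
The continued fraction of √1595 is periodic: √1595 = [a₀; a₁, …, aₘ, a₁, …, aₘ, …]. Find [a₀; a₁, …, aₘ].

a₀ = ⌊√1595⌋ = 39.
With m₀=0, d₀=1 and mₖ₊₁ = dₖaₖ − mₖ, dₖ₊₁ = (n − mₖ₊₁²)/dₖ, aₖ₊₁ = ⌊(a₀+mₖ₊₁)/dₖ₊₁⌋:
  k=1: m=39, d=74, a=1
  k=2: m=35, d=5, a=14
  k=3: m=35, d=74, a=1
  k=4: m=39, d=1, a=78
d=1 and a=2a₀=78 at k=4, so the next step gives (m, d) = (39, 74) again — its k=1 value — and the period has length 4.

[39; 1, 14, 1, 78]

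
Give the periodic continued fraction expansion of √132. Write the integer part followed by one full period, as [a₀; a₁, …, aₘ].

[11; 2, 22]

a₀ = ⌊√132⌋ = 11.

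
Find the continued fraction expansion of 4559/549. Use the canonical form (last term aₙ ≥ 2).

[8; 3, 3, 2, 11, 2]

4559 = 8·549 + 167
549 = 3·167 + 48
167 = 3·48 + 23
48 = 2·23 + 2
23 = 11·2 + 1
2 = 2·1 + 0  (stop)
So 4559/549 = [8; 3, 3, 2, 11, 2].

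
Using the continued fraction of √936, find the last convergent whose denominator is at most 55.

979/32

√936 = [30; 1, 1, 2, 6, 2, 1, 1, 60, …] (period length 8).
Convergents:
  p_0/q_0 = 30/1
  p_1/q_1 = 31/1
  p_2/q_2 = 61/2
  p_3/q_3 = 153/5
  p_4/q_4 = 979/32
  p_5/q_5 = 2111/69
q_4 = 32 ≤ 55 < 69 = q_5, so the answer is 979/32.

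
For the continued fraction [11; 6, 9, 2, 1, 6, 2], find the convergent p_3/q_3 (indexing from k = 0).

1295/116

Using pₖ = aₖpₖ₋₁ + pₖ₋₂, qₖ = aₖqₖ₋₁ + qₖ₋₂ (with p₋₁=1, p₋₂=0, q₋₁=0, q₋₂=1):
  k=0: a=11, p=11, q=1
  k=1: a=6, p=67, q=6
  k=2: a=9, p=614, q=55
  k=3: a=2, p=1295, q=116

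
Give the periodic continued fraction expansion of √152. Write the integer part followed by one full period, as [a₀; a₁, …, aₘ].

a₀ = ⌊√152⌋ = 12.
With m₀=0, d₀=1 and mₖ₊₁ = dₖaₖ − mₖ, dₖ₊₁ = (n − mₖ₊₁²)/dₖ, aₖ₊₁ = ⌊(a₀+mₖ₊₁)/dₖ₊₁⌋:
  k=1: m=12, d=8, a=3
  k=2: m=12, d=1, a=24
d=1 and a=2a₀=24 at k=2, so the next step gives (m, d) = (12, 8) again — its k=1 value — and the period has length 2.

[12; 3, 24]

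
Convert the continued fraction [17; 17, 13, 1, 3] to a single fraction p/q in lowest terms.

Fold from the inside: start with 3/1.
  1 + 1/3 = 4/3
  13 + 3/4 = 55/4
  17 + 4/55 = 939/55
  17 + 55/939 = 16018/939

16018/939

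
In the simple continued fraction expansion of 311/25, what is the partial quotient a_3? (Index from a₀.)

1

311 = 12·25 + 11   →  a_0 = 12
25 = 2·11 + 3   →  a_1 = 2
11 = 3·3 + 2   →  a_2 = 3
3 = 1·2 + 1   →  a_3 = 1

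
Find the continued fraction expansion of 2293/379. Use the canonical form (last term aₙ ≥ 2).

2293 = 6·379 + 19
379 = 19·19 + 18
19 = 1·18 + 1
18 = 18·1 + 0  (stop)
So 2293/379 = [6; 19, 1, 18].

[6; 19, 1, 18]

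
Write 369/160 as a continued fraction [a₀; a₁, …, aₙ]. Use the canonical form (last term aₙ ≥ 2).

369 = 2·160 + 49
160 = 3·49 + 13
49 = 3·13 + 10
13 = 1·10 + 3
10 = 3·3 + 1
3 = 3·1 + 0  (stop)
So 369/160 = [2; 3, 3, 1, 3, 3].

[2; 3, 3, 1, 3, 3]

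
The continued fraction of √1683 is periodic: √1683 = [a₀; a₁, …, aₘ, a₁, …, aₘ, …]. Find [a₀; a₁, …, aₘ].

[41; 41, 82]

a₀ = ⌊√1683⌋ = 41.
With m₀=0, d₀=1 and mₖ₊₁ = dₖaₖ − mₖ, dₖ₊₁ = (n − mₖ₊₁²)/dₖ, aₖ₊₁ = ⌊(a₀+mₖ₊₁)/dₖ₊₁⌋:
  k=1: m=41, d=2, a=41
  k=2: m=41, d=1, a=82
d=1 and a=2a₀=82 at k=2, so the next step gives (m, d) = (41, 2) again — its k=1 value — and the period has length 2.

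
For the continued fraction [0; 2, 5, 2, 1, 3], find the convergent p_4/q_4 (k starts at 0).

16/35

Using pₖ = aₖpₖ₋₁ + pₖ₋₂, qₖ = aₖqₖ₋₁ + qₖ₋₂ (with p₋₁=1, p₋₂=0, q₋₁=0, q₋₂=1):
  k=0: a=0, p=0, q=1
  k=1: a=2, p=1, q=2
  k=2: a=5, p=5, q=11
  k=3: a=2, p=11, q=24
  k=4: a=1, p=16, q=35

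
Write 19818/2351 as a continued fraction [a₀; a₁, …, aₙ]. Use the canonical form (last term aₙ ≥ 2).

[8; 2, 3, 19, 2, 8]

19818 = 8·2351 + 1010
2351 = 2·1010 + 331
1010 = 3·331 + 17
331 = 19·17 + 8
17 = 2·8 + 1
8 = 8·1 + 0  (stop)
So 19818/2351 = [8; 2, 3, 19, 2, 8].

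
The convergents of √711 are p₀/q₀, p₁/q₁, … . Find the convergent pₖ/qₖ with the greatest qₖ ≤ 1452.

12799/480

√711 = [26; 1, 1, 1, 52, …] (period length 4).
Convergents:
  p_0/q_0 = 26/1
  p_1/q_1 = 27/1
  p_2/q_2 = 53/2
  p_3/q_3 = 80/3
  p_4/q_4 = 4213/158
  p_5/q_5 = 4293/161
  p_6/q_6 = 8506/319
  p_7/q_7 = 12799/480
  p_8/q_8 = 674054/25279
q_7 = 480 ≤ 1452 < 25279 = q_8, so the answer is 12799/480.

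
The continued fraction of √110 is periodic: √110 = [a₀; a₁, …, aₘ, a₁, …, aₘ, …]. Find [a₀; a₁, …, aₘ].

[10; 2, 20]

a₀ = ⌊√110⌋ = 10.
With m₀=0, d₀=1 and mₖ₊₁ = dₖaₖ − mₖ, dₖ₊₁ = (n − mₖ₊₁²)/dₖ, aₖ₊₁ = ⌊(a₀+mₖ₊₁)/dₖ₊₁⌋:
  k=1: m=10, d=10, a=2
  k=2: m=10, d=1, a=20
d=1 and a=2a₀=20 at k=2, so the next step gives (m, d) = (10, 10) again — its k=1 value — and the period has length 2.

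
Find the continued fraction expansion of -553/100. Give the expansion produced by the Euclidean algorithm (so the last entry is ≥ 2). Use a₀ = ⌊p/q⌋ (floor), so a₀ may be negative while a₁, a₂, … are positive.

[-6; 2, 7, 1, 5]

-553 = -6×100 + 47
100 = 2×47 + 6
47 = 7×6 + 5
6 = 1×5 + 1
5 = 5×1 + 0  (stop)
So -553/100 = [-6; 2, 7, 1, 5].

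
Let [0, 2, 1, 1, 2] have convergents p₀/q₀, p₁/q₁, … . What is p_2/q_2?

Using pₖ = aₖpₖ₋₁ + pₖ₋₂, qₖ = aₖqₖ₋₁ + qₖ₋₂ (with p₋₁=1, p₋₂=0, q₋₁=0, q₋₂=1):
  k=0: a=0, p=0, q=1
  k=1: a=2, p=1, q=2
  k=2: a=1, p=1, q=3

1/3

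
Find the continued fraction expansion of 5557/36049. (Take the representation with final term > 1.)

5557 = 0*36049 + 5557
36049 = 6*5557 + 2707
5557 = 2*2707 + 143
2707 = 18*143 + 133
143 = 1*133 + 10
133 = 13*10 + 3
10 = 3*3 + 1
3 = 3*1 + 0  (stop)
So 5557/36049 = [0; 6, 2, 18, 1, 13, 3, 3].

[0; 6, 2, 18, 1, 13, 3, 3]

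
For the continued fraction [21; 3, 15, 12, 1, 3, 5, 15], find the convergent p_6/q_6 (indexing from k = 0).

Using pₖ = aₖpₖ₋₁ + pₖ₋₂, qₖ = aₖqₖ₋₁ + qₖ₋₂ (with p₋₁=1, p₋₂=0, q₋₁=0, q₋₂=1):
  k=0: a=21, p=21, q=1
  k=1: a=3, p=64, q=3
  k=2: a=15, p=981, q=46
  k=3: a=12, p=11836, q=555
  k=4: a=1, p=12817, q=601
  k=5: a=3, p=50287, q=2358
  k=6: a=5, p=264252, q=12391

264252/12391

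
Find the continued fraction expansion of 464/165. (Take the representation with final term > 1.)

464 = 2×165 + 134
165 = 1×134 + 31
134 = 4×31 + 10
31 = 3×10 + 1
10 = 10×1 + 0  (stop)
So 464/165 = [2; 1, 4, 3, 10].

[2; 1, 4, 3, 10]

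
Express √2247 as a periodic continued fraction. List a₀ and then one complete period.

[47; 2, 2, 15, 2, 2, 94]

a₀ = ⌊√2247⌋ = 47.
With m₀=0, d₀=1 and mₖ₊₁ = dₖaₖ − mₖ, dₖ₊₁ = (n − mₖ₊₁²)/dₖ, aₖ₊₁ = ⌊(a₀+mₖ₊₁)/dₖ₊₁⌋:
  k=1: m=47, d=38, a=2
  k=2: m=29, d=37, a=2
  k=3: m=45, d=6, a=15
  k=4: m=45, d=37, a=2
  k=5: m=29, d=38, a=2
  k=6: m=47, d=1, a=94
d=1 and a=2a₀=94 at k=6, so the next step gives (m, d) = (47, 38) again — its k=1 value — and the period has length 6.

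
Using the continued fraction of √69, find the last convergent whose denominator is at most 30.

√69 = [8; 3, 3, 1, 4, 1, 3, 3, 16, …] (period length 8).
Convergents:
  p_0/q_0 = 8/1
  p_1/q_1 = 25/3
  p_2/q_2 = 83/10
  p_3/q_3 = 108/13
  p_4/q_4 = 515/62
q_3 = 13 ≤ 30 < 62 = q_4, so the answer is 108/13.

108/13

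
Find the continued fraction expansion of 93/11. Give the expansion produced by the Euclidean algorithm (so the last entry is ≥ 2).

[8; 2, 5]

93 = 8×11 + 5
11 = 2×5 + 1
5 = 5×1 + 0  (stop)
So 93/11 = [8; 2, 5].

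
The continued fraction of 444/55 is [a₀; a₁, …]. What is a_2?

444 = 8·55 + 4   →  a_0 = 8
55 = 13·4 + 3   →  a_1 = 13
4 = 1·3 + 1   →  a_2 = 1

1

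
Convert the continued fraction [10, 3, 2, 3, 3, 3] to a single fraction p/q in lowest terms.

2686/261

Fold from the inside: start with 3/1.
  3 + 1/3 = 10/3
  3 + 3/10 = 33/10
  2 + 10/33 = 76/33
  3 + 33/76 = 261/76
  10 + 76/261 = 2686/261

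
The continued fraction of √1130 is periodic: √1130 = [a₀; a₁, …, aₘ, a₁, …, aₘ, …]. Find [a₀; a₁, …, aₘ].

a₀ = ⌊√1130⌋ = 33.
With m₀=0, d₀=1 and mₖ₊₁ = dₖaₖ − mₖ, dₖ₊₁ = (n − mₖ₊₁²)/dₖ, aₖ₊₁ = ⌊(a₀+mₖ₊₁)/dₖ₊₁⌋:
  k=1: m=33, d=41, a=1
  k=2: m=8, d=26, a=1
  k=3: m=18, d=31, a=1
  k=4: m=13, d=31, a=1
  k=5: m=18, d=26, a=1
  k=6: m=8, d=41, a=1
  k=7: m=33, d=1, a=66
d=1 and a=2a₀=66 at k=7, so the next step gives (m, d) = (33, 41) again — its k=1 value — and the period has length 7.

[33; 1, 1, 1, 1, 1, 1, 66]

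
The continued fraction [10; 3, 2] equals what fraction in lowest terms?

Using pₖ = aₖpₖ₋₁ + pₖ₋₂ and qₖ = aₖqₖ₋₁ + qₖ₋₂:
  k=0: a=10, p=10, q=1
  k=1: a=3, p=31, q=3
  k=2: a=2, p=72, q=7

72/7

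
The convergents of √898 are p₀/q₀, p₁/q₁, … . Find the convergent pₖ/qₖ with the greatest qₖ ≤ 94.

√898 = [29; 1, 28, 1, 58, …] (period length 4).
Convergents:
  p_0/q_0 = 29/1
  p_1/q_1 = 30/1
  p_2/q_2 = 869/29
  p_3/q_3 = 899/30
  p_4/q_4 = 53011/1769
q_3 = 30 ≤ 94 < 1769 = q_4, so the answer is 899/30.

899/30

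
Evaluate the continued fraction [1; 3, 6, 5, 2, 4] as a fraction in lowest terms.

1261/958

Fold from the inside: start with 4/1.
  2 + 1/4 = 9/4
  5 + 4/9 = 49/9
  6 + 9/49 = 303/49
  3 + 49/303 = 958/303
  1 + 303/958 = 1261/958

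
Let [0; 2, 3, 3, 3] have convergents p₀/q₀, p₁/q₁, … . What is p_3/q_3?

10/23

Using pₖ = aₖpₖ₋₁ + pₖ₋₂, qₖ = aₖqₖ₋₁ + qₖ₋₂ (with p₋₁=1, p₋₂=0, q₋₁=0, q₋₂=1):
  k=0: a=0, p=0, q=1
  k=1: a=2, p=1, q=2
  k=2: a=3, p=3, q=7
  k=3: a=3, p=10, q=23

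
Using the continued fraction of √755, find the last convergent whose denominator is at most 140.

√755 = [27; 2, 10, 2, 54, …] (period length 4).
Convergents:
  p_0/q_0 = 27/1
  p_1/q_1 = 55/2
  p_2/q_2 = 577/21
  p_3/q_3 = 1209/44
  p_4/q_4 = 65863/2397
q_3 = 44 ≤ 140 < 2397 = q_4, so the answer is 1209/44.

1209/44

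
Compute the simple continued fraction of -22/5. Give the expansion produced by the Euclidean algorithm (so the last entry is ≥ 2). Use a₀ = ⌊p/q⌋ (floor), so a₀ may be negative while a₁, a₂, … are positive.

[-5; 1, 1, 2]

-22 = -5*5 + 3
5 = 1*3 + 2
3 = 1*2 + 1
2 = 2*1 + 0  (stop)
So -22/5 = [-5; 1, 1, 2].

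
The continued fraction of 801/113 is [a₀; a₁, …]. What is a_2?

3

801 = 7·113 + 10   →  a_0 = 7
113 = 11·10 + 3   →  a_1 = 11
10 = 3·3 + 1   →  a_2 = 3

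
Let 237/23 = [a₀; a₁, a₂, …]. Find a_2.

3

237 = 10·23 + 7   →  a_0 = 10
23 = 3·7 + 2   →  a_1 = 3
7 = 3·2 + 1   →  a_2 = 3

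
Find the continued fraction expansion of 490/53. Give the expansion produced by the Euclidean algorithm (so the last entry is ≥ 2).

490 = 9·53 + 13
53 = 4·13 + 1
13 = 13·1 + 0  (stop)
So 490/53 = [9; 4, 13].

[9; 4, 13]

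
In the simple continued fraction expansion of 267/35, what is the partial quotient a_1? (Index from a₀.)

1

267 = 7·35 + 22   →  a_0 = 7
35 = 1·22 + 13   →  a_1 = 1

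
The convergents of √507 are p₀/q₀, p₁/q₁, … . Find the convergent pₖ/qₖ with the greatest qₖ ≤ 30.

653/29

√507 = [22; 1, 1, 14, 1, 1, 44, …] (period length 6).
Convergents:
  p_0/q_0 = 22/1
  p_1/q_1 = 23/1
  p_2/q_2 = 45/2
  p_3/q_3 = 653/29
  p_4/q_4 = 698/31
q_3 = 29 ≤ 30 < 31 = q_4, so the answer is 653/29.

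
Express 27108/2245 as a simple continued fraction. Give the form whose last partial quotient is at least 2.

27108 = 12·2245 + 168
2245 = 13·168 + 61
168 = 2·61 + 46
61 = 1·46 + 15
46 = 3·15 + 1
15 = 15·1 + 0  (stop)
So 27108/2245 = [12; 13, 2, 1, 3, 15].

[12; 13, 2, 1, 3, 15]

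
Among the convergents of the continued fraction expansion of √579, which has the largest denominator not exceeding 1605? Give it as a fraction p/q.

√579 = [24; 16, 48, …] (period length 2).
Convergents:
  p_0/q_0 = 24/1
  p_1/q_1 = 385/16
  p_2/q_2 = 18504/769
  p_3/q_3 = 296449/12320
q_2 = 769 ≤ 1605 < 12320 = q_3, so the answer is 18504/769.

18504/769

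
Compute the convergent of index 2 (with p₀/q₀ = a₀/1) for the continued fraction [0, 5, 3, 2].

3/16

Using pₖ = aₖpₖ₋₁ + pₖ₋₂, qₖ = aₖqₖ₋₁ + qₖ₋₂ (with p₋₁=1, p₋₂=0, q₋₁=0, q₋₂=1):
  k=0: a=0, p=0, q=1
  k=1: a=5, p=1, q=5
  k=2: a=3, p=3, q=16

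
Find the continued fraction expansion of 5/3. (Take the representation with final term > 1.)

[1; 1, 2]

5 = 1*3 + 2
3 = 1*2 + 1
2 = 2*1 + 0  (stop)
So 5/3 = [1; 1, 2].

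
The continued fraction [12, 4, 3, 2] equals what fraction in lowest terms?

367/30

Fold from the inside: start with 2/1.
  3 + 1/2 = 7/2
  4 + 2/7 = 30/7
  12 + 7/30 = 367/30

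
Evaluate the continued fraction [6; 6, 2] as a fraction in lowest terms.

80/13

Using pₖ = aₖpₖ₋₁ + pₖ₋₂ and qₖ = aₖqₖ₋₁ + qₖ₋₂:
  k=0: a=6, p=6, q=1
  k=1: a=6, p=37, q=6
  k=2: a=2, p=80, q=13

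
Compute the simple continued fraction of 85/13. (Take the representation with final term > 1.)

85 = 6·13 + 7
13 = 1·7 + 6
7 = 1·6 + 1
6 = 6·1 + 0  (stop)
So 85/13 = [6; 1, 1, 6].

[6; 1, 1, 6]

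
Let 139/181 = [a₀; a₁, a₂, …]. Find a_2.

139 = 0·181 + 139   →  a_0 = 0
181 = 1·139 + 42   →  a_1 = 1
139 = 3·42 + 13   →  a_2 = 3

3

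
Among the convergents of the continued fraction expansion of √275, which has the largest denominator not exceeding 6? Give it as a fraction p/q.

√275 = [16; 1, 1, 2, 1, 1, 32, …] (period length 6).
Convergents:
  p_0/q_0 = 16/1
  p_1/q_1 = 17/1
  p_2/q_2 = 33/2
  p_3/q_3 = 83/5
  p_4/q_4 = 116/7
q_3 = 5 ≤ 6 < 7 = q_4, so the answer is 83/5.

83/5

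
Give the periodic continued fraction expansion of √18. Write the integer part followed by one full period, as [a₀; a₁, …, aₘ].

[4; 4, 8]

a₀ = ⌊√18⌋ = 4.
With m₀=0, d₀=1 and mₖ₊₁ = dₖaₖ − mₖ, dₖ₊₁ = (n − mₖ₊₁²)/dₖ, aₖ₊₁ = ⌊(a₀+mₖ₊₁)/dₖ₊₁⌋:
  k=1: m=4, d=2, a=4
  k=2: m=4, d=1, a=8
d=1 and a=2a₀=8 at k=2, so the next step gives (m, d) = (4, 2) again — its k=1 value — and the period has length 2.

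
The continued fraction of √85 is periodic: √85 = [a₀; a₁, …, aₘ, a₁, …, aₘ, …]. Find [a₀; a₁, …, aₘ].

a₀ = ⌊√85⌋ = 9.

[9; 4, 1, 1, 4, 18]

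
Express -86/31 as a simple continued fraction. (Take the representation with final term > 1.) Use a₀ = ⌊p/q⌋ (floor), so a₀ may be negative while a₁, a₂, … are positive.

-86 = -3·31 + 7
31 = 4·7 + 3
7 = 2·3 + 1
3 = 3·1 + 0  (stop)
So -86/31 = [-3; 4, 2, 3].

[-3; 4, 2, 3]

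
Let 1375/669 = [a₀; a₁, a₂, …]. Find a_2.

1375 = 2·669 + 37   →  a_0 = 2
669 = 18·37 + 3   →  a_1 = 18
37 = 12·3 + 1   →  a_2 = 12

12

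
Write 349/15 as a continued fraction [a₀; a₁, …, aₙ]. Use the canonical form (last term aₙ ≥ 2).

[23; 3, 1, 3]

349 = 23×15 + 4
15 = 3×4 + 3
4 = 1×3 + 1
3 = 3×1 + 0  (stop)
So 349/15 = [23; 3, 1, 3].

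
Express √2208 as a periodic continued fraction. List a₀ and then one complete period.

a₀ = ⌊√2208⌋ = 46.
With m₀=0, d₀=1 and mₖ₊₁ = dₖaₖ − mₖ, dₖ₊₁ = (n − mₖ₊₁²)/dₖ, aₖ₊₁ = ⌊(a₀+mₖ₊₁)/dₖ₊₁⌋:
  k=1: m=46, d=92, a=1
  k=2: m=46, d=1, a=92
d=1 and a=2a₀=92 at k=2, so the next step gives (m, d) = (46, 92) again — its k=1 value — and the period has length 2.

[46; 1, 92]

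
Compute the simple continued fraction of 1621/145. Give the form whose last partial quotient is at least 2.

1621 = 11·145 + 26
145 = 5·26 + 15
26 = 1·15 + 11
15 = 1·11 + 4
11 = 2·4 + 3
4 = 1·3 + 1
3 = 3·1 + 0  (stop)
So 1621/145 = [11; 5, 1, 1, 2, 1, 3].

[11; 5, 1, 1, 2, 1, 3]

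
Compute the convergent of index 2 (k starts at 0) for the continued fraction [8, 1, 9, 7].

Using pₖ = aₖpₖ₋₁ + pₖ₋₂, qₖ = aₖqₖ₋₁ + qₖ₋₂ (with p₋₁=1, p₋₂=0, q₋₁=0, q₋₂=1):
  k=0: a=8, p=8, q=1
  k=1: a=1, p=9, q=1
  k=2: a=9, p=89, q=10

89/10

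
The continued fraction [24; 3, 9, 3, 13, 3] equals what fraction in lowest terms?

86683/3564

Fold from the inside: start with 3/1.
  13 + 1/3 = 40/3
  3 + 3/40 = 123/40
  9 + 40/123 = 1147/123
  3 + 123/1147 = 3564/1147
  24 + 1147/3564 = 86683/3564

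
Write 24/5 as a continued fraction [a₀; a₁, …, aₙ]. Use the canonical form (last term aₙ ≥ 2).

24 = 4*5 + 4
5 = 1*4 + 1
4 = 4*1 + 0  (stop)
So 24/5 = [4; 1, 4].

[4; 1, 4]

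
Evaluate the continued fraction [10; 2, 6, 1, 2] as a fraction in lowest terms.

Using pₖ = aₖpₖ₋₁ + pₖ₋₂ and qₖ = aₖqₖ₋₁ + qₖ₋₂:
  k=0: a=10, p=10, q=1
  k=1: a=2, p=21, q=2
  k=2: a=6, p=136, q=13
  k=3: a=1, p=157, q=15
  k=4: a=2, p=450, q=43

450/43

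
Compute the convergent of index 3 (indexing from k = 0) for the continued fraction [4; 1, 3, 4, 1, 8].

81/17

Using pₖ = aₖpₖ₋₁ + pₖ₋₂, qₖ = aₖqₖ₋₁ + qₖ₋₂ (with p₋₁=1, p₋₂=0, q₋₁=0, q₋₂=1):
  k=0: a=4, p=4, q=1
  k=1: a=1, p=5, q=1
  k=2: a=3, p=19, q=4
  k=3: a=4, p=81, q=17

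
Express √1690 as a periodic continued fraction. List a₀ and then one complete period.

a₀ = ⌊√1690⌋ = 41.
With m₀=0, d₀=1 and mₖ₊₁ = dₖaₖ − mₖ, dₖ₊₁ = (n − mₖ₊₁²)/dₖ, aₖ₊₁ = ⌊(a₀+mₖ₊₁)/dₖ₊₁⌋:
  k=1: m=41, d=9, a=9
  k=2: m=40, d=10, a=8
  k=3: m=40, d=9, a=9
  k=4: m=41, d=1, a=82
d=1 and a=2a₀=82 at k=4, so the next step gives (m, d) = (41, 9) again — its k=1 value — and the period has length 4.

[41; 9, 8, 9, 82]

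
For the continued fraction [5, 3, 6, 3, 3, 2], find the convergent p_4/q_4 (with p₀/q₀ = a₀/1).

Using pₖ = aₖpₖ₋₁ + pₖ₋₂, qₖ = aₖqₖ₋₁ + qₖ₋₂ (with p₋₁=1, p₋₂=0, q₋₁=0, q₋₂=1):
  k=0: a=5, p=5, q=1
  k=1: a=3, p=16, q=3
  k=2: a=6, p=101, q=19
  k=3: a=3, p=319, q=60
  k=4: a=3, p=1058, q=199

1058/199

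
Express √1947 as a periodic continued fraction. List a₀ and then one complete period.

a₀ = ⌊√1947⌋ = 44.
With m₀=0, d₀=1 and mₖ₊₁ = dₖaₖ − mₖ, dₖ₊₁ = (n − mₖ₊₁²)/dₖ, aₖ₊₁ = ⌊(a₀+mₖ₊₁)/dₖ₊₁⌋:
  k=1: m=44, d=11, a=8
  k=2: m=44, d=1, a=88
d=1 and a=2a₀=88 at k=2, so the next step gives (m, d) = (44, 11) again — its k=1 value — and the period has length 2.

[44; 8, 88]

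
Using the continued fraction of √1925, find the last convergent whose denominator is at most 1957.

√1925 = [43; 1, 6, 1, 86, …] (period length 4).
Convergents:
  p_0/q_0 = 43/1
  p_1/q_1 = 44/1
  p_2/q_2 = 307/7
  p_3/q_3 = 351/8
  p_4/q_4 = 30493/695
  p_5/q_5 = 30844/703
  p_6/q_6 = 215557/4913
q_5 = 703 ≤ 1957 < 4913 = q_6, so the answer is 30844/703.

30844/703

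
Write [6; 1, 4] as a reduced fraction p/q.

Fold from the inside: start with 4/1.
  1 + 1/4 = 5/4
  6 + 4/5 = 34/5

34/5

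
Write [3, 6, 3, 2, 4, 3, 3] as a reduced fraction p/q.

6577/2082

Fold from the inside: start with 3/1.
  3 + 1/3 = 10/3
  4 + 3/10 = 43/10
  2 + 10/43 = 96/43
  3 + 43/96 = 331/96
  6 + 96/331 = 2082/331
  3 + 331/2082 = 6577/2082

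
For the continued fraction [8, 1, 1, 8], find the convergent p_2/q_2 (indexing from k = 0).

Using pₖ = aₖpₖ₋₁ + pₖ₋₂, qₖ = aₖqₖ₋₁ + qₖ₋₂ (with p₋₁=1, p₋₂=0, q₋₁=0, q₋₂=1):
  k=0: a=8, p=8, q=1
  k=1: a=1, p=9, q=1
  k=2: a=1, p=17, q=2

17/2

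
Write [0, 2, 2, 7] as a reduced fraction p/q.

Fold from the inside: start with 7/1.
  2 + 1/7 = 15/7
  2 + 7/15 = 37/15
  0 + 15/37 = 15/37

15/37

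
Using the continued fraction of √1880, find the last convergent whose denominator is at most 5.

√1880 = [43; 2, 1, 3, 1, 2, 86, …] (period length 6).
Convergents:
  p_0/q_0 = 43/1
  p_1/q_1 = 87/2
  p_2/q_2 = 130/3
  p_3/q_3 = 477/11
q_2 = 3 ≤ 5 < 11 = q_3, so the answer is 130/3.

130/3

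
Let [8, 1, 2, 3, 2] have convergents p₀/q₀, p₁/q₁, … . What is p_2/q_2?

Using pₖ = aₖpₖ₋₁ + pₖ₋₂, qₖ = aₖqₖ₋₁ + qₖ₋₂ (with p₋₁=1, p₋₂=0, q₋₁=0, q₋₂=1):
  k=0: a=8, p=8, q=1
  k=1: a=1, p=9, q=1
  k=2: a=2, p=26, q=3

26/3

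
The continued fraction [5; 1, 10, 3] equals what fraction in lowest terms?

201/34

Fold from the inside: start with 3/1.
  10 + 1/3 = 31/3
  1 + 3/31 = 34/31
  5 + 31/34 = 201/34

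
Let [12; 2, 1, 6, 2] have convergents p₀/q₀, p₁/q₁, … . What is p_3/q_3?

247/20

Using pₖ = aₖpₖ₋₁ + pₖ₋₂, qₖ = aₖqₖ₋₁ + qₖ₋₂ (with p₋₁=1, p₋₂=0, q₋₁=0, q₋₂=1):
  k=0: a=12, p=12, q=1
  k=1: a=2, p=25, q=2
  k=2: a=1, p=37, q=3
  k=3: a=6, p=247, q=20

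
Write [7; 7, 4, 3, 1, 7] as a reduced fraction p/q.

Using pₖ = aₖpₖ₋₁ + pₖ₋₂ and qₖ = aₖqₖ₋₁ + qₖ₋₂:
  k=0: a=7, p=7, q=1
  k=1: a=7, p=50, q=7
  k=2: a=4, p=207, q=29
  k=3: a=3, p=671, q=94
  k=4: a=1, p=878, q=123
  k=5: a=7, p=6817, q=955

6817/955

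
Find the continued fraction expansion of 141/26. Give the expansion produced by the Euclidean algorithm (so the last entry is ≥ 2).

141 = 5*26 + 11
26 = 2*11 + 4
11 = 2*4 + 3
4 = 1*3 + 1
3 = 3*1 + 0  (stop)
So 141/26 = [5; 2, 2, 1, 3].

[5; 2, 2, 1, 3]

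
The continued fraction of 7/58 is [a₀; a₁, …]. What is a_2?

3

7 = 0·58 + 7   →  a_0 = 0
58 = 8·7 + 2   →  a_1 = 8
7 = 3·2 + 1   →  a_2 = 3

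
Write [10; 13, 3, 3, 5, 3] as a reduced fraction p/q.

22649/2248

Using pₖ = aₖpₖ₋₁ + pₖ₋₂ and qₖ = aₖqₖ₋₁ + qₖ₋₂:
  k=0: a=10, p=10, q=1
  k=1: a=13, p=131, q=13
  k=2: a=3, p=403, q=40
  k=3: a=3, p=1340, q=133
  k=4: a=5, p=7103, q=705
  k=5: a=3, p=22649, q=2248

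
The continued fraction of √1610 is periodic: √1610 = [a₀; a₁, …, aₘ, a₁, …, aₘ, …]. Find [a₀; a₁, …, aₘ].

a₀ = ⌊√1610⌋ = 40.
With m₀=0, d₀=1 and mₖ₊₁ = dₖaₖ − mₖ, dₖ₊₁ = (n − mₖ₊₁²)/dₖ, aₖ₊₁ = ⌊(a₀+mₖ₊₁)/dₖ₊₁⌋:
  k=1: m=40, d=10, a=8
  k=2: m=40, d=1, a=80
d=1 and a=2a₀=80 at k=2, so the next step gives (m, d) = (40, 10) again — its k=1 value — and the period has length 2.

[40; 8, 80]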